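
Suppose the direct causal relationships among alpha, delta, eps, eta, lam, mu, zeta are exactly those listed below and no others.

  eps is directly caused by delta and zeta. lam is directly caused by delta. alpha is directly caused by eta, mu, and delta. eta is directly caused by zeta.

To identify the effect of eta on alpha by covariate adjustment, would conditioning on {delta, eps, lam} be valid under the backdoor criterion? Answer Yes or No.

Yes

Backdoor paths from eta to alpha (paths whose first edge points into eta):
  P1: eta <- zeta -> eps <- delta -> alpha
Condition 1 (no descendant of eta in the set): holds — descendants of eta are {alpha}; none are in {delta, eps, lam}.
Condition 2 (every backdoor path blocked by {delta, eps, lam}):
  P1: blocked at fork node delta ∈ conditioning set.
{delta, eps, lam} satisfies the backdoor criterion.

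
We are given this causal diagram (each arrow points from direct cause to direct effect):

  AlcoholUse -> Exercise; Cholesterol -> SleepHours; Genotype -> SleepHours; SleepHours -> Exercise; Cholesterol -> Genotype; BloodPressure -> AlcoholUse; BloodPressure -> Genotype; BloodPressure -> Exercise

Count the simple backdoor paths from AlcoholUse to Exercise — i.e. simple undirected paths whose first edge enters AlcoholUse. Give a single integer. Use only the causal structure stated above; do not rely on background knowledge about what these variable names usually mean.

3

A backdoor path from AlcoholUse to Exercise is any simple undirected path whose first edge points into AlcoholUse (i.e. leaves AlcoholUse via a parent).
Parents of AlcoholUse: {BloodPressure}.
Enumerating:
  P1: AlcoholUse <- BloodPressure -> Genotype <- Cholesterol -> SleepHours -> Exercise
  P2: AlcoholUse <- BloodPressure -> Genotype -> SleepHours -> Exercise
  P3: AlcoholUse <- BloodPressure -> Exercise
That exhausts the simple backdoor paths. Count: 3.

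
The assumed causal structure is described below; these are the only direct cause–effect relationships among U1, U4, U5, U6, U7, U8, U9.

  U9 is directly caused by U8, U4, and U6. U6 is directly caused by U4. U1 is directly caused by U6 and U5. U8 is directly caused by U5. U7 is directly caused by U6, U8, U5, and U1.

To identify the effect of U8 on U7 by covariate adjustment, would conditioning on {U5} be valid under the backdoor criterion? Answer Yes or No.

Backdoor paths from U8 to U7 (paths whose first edge points into U8):
  P1: U8 <- U5 -> U1 <- U6 -> U7
  P2: U8 <- U5 -> U1 -> U7
  P3: U8 <- U5 -> U7
Condition 1 (no descendant of U8 in the set): holds — descendants of U8 are {U7, U9}; none are in {U5}.
Condition 2 (every backdoor path blocked by {U5}):
  P1: blocked at fork node U5 ∈ conditioning set.
  P2: blocked at fork node U5 ∈ conditioning set.
  P3: blocked at fork node U5 ∈ conditioning set.
{U5} satisfies the backdoor criterion.

Yes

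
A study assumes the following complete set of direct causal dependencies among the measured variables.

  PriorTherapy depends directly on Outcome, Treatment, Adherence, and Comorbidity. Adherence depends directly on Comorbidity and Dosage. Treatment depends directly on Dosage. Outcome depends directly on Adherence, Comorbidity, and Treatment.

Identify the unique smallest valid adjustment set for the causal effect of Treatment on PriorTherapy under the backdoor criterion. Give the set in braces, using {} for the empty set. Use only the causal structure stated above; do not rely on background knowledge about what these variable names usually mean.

Variables eligible for adjustment (non-descendants of Treatment, excluding Treatment and PriorTherapy): {Adherence, Comorbidity, Dosage}.
Backdoor paths from Treatment to PriorTherapy:
  P1: Treatment <- Dosage -> Adherence <- Comorbidity -> Outcome -> PriorTherapy
  P2: Treatment <- Dosage -> Adherence <- Comorbidity -> PriorTherapy
  P3: Treatment <- Dosage -> Adherence -> Outcome <- Comorbidity -> PriorTherapy
  P4: Treatment <- Dosage -> Adherence -> Outcome -> PriorTherapy
  P5: Treatment <- Dosage -> Adherence -> PriorTherapy
The empty set is not sufficient: P4 (Treatment <- Dosage -> Adherence -> Outcome -> PriorTherapy) has no collider blocking it and no conditioned non-collider, so it is open.
Try {Dosage}:
  P1: blocked at fork node Dosage ∈ conditioning set.
  P2: blocked at fork node Dosage ∈ conditioning set.
  P3: blocked at fork node Dosage ∈ conditioning set.
  P4: blocked at fork node Dosage ∈ conditioning set.
  P5: blocked at fork node Dosage ∈ conditioning set.
{Dosage} contains no descendant of Treatment and blocks every backdoor path.
No other singleton works — e.g. {Comorbidity} leaves P4 open — so {Dosage} is the unique smallest valid adjustment set.

{Dosage}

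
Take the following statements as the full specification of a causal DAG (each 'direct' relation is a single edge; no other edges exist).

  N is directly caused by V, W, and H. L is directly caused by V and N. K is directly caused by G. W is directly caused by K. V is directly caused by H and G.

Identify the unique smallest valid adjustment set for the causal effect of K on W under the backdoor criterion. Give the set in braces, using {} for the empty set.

{}

Variables eligible for adjustment (non-descendants of K, excluding K and W): {G, H, V}.
Backdoor paths from K to W:
  P1: K <- G -> V <- H -> N <- W
  P2: K <- G -> V -> N <- W
  P3: K <- G -> V -> L <- N <- W
Each backdoor path contains an unconditioned collider, so every path is already blocked with the empty conditioning set:
  P1: blocked at collider V (neither it nor any descendant is in the conditioning set).
  P2: blocked at collider N (neither it nor any descendant is in the conditioning set).
  P3: blocked at collider L (neither it nor any descendant is in the conditioning set).
The empty set is therefore the unique smallest valid set.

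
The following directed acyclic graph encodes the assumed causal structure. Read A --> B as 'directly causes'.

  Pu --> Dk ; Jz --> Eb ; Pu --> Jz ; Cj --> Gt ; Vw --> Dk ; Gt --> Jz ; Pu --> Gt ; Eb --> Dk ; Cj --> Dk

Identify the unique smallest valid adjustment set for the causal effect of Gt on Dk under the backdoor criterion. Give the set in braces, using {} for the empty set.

{Cj, Pu}

Variables eligible for adjustment (non-descendants of Gt, excluding Gt and Dk): {Cj, Pu, Vw}.
Backdoor paths from Gt to Dk:
  P1: Gt <- Cj -> Dk
  P2: Gt <- Pu -> Jz -> Eb -> Dk
  P3: Gt <- Pu -> Dk
The empty set is not sufficient: P1 (Gt <- Cj -> Dk) has no collider blocking it and no conditioned non-collider, so it is open.
Try {Cj, Pu}:
  P1: blocked at fork node Cj ∈ conditioning set.
  P2: blocked at fork node Pu ∈ conditioning set.
  P3: blocked at fork node Pu ∈ conditioning set.
{Cj, Pu} contains no descendant of Gt and blocks every backdoor path.
Every element of {Cj, Pu} is needed (dropping Cj leaves P1 open; dropping Pu leaves P2 open), so no proper subset is valid.
Among all size-2 subsets of the eligible variables, only {Cj, Pu} blocks every backdoor path, so it is the unique smallest valid adjustment set.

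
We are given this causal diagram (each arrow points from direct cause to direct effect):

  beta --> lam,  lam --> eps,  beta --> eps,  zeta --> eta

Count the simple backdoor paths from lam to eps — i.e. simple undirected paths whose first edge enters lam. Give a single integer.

A backdoor path from lam to eps is any simple undirected path whose first edge points into lam (i.e. leaves lam via a parent).
Parents of lam: {beta}.
Enumerating:
  P1: lam <- beta -> eps
That exhausts the simple backdoor paths. Count: 1.

1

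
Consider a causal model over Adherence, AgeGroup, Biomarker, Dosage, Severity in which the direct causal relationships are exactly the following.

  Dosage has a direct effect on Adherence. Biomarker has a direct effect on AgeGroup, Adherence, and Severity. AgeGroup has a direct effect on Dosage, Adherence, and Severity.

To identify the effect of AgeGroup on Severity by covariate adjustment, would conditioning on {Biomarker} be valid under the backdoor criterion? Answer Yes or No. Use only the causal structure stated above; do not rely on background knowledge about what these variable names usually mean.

Yes

Backdoor paths from AgeGroup to Severity (paths whose first edge points into AgeGroup):
  P1: AgeGroup <- Biomarker -> Severity
Condition 1 (no descendant of AgeGroup in the set): holds — descendants of AgeGroup are {Adherence, Dosage, Severity}; none are in {Biomarker}.
Condition 2 (every backdoor path blocked by {Biomarker}):
  P1: blocked at fork node Biomarker ∈ conditioning set.
{Biomarker} satisfies the backdoor criterion.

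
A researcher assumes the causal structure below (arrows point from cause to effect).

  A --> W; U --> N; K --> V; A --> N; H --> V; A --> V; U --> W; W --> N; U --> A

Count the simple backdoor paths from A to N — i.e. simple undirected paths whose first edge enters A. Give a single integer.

A backdoor path from A to N is any simple undirected path whose first edge points into A (i.e. leaves A via a parent).
Parents of A: {U}.
Enumerating:
  P1: A <- U -> W -> N
  P2: A <- U -> N
That exhausts the simple backdoor paths. Count: 2.

2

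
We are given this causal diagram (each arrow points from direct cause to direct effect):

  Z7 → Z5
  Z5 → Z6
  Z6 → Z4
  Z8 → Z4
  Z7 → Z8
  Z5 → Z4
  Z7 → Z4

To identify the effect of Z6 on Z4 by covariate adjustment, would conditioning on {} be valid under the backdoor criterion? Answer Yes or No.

Backdoor paths from Z6 to Z4 (paths whose first edge points into Z6):
  P1: Z6 <- Z5 <- Z7 -> Z8 -> Z4
  P2: Z6 <- Z5 <- Z7 -> Z4
  P3: Z6 <- Z5 -> Z4
Condition 1 (no descendant of Z6 in the set): holds — descendants of Z6 are {Z4}; none are in {}.
Condition 2 (every backdoor path blocked by {}):
  P1: open — no interior node is in the conditioning set.
  P2: open — no interior node is in the conditioning set.
  P3: open — no interior node is in the conditioning set.
{} does not satisfy the backdoor criterion.

No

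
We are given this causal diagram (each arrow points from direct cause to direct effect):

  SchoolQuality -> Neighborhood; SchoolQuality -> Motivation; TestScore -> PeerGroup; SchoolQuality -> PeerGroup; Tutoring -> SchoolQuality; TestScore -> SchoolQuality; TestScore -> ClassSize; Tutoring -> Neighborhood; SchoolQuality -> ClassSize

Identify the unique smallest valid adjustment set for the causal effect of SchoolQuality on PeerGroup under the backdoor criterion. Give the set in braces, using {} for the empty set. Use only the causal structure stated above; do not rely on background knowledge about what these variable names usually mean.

{TestScore}

Variables eligible for adjustment (non-descendants of SchoolQuality, excluding SchoolQuality and PeerGroup): {TestScore, Tutoring}.
Backdoor paths from SchoolQuality to PeerGroup:
  P1: SchoolQuality <- TestScore -> PeerGroup
The empty set is not sufficient: P1 (SchoolQuality <- TestScore -> PeerGroup) has no collider blocking it and no conditioned non-collider, so it is open.
Try {TestScore}:
  P1: blocked at fork node TestScore ∈ conditioning set.
{TestScore} contains no descendant of SchoolQuality and blocks every backdoor path.
No other singleton works — e.g. {Tutoring} leaves P1 open — so {TestScore} is the unique smallest valid adjustment set.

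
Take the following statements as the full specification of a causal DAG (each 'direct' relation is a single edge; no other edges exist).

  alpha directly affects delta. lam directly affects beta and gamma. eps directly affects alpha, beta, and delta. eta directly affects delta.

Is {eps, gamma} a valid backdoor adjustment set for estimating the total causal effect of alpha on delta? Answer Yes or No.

Backdoor paths from alpha to delta (paths whose first edge points into alpha):
  P1: alpha <- eps -> delta
Condition 1 (no descendant of alpha in the set): holds — descendants of alpha are {delta}; none are in {eps, gamma}.
Condition 2 (every backdoor path blocked by {eps, gamma}):
  P1: blocked at fork node eps ∈ conditioning set.
{eps, gamma} satisfies the backdoor criterion.

Yes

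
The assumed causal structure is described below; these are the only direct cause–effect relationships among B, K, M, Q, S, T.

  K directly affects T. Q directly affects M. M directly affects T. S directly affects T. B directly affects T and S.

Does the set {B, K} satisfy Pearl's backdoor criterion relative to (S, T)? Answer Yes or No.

Backdoor paths from S to T (paths whose first edge points into S):
  P1: S <- B -> T
Condition 1 (no descendant of S in the set): holds — descendants of S are {T}; none are in {B, K}.
Condition 2 (every backdoor path blocked by {B, K}):
  P1: blocked at fork node B ∈ conditioning set.
{B, K} satisfies the backdoor criterion.

Yes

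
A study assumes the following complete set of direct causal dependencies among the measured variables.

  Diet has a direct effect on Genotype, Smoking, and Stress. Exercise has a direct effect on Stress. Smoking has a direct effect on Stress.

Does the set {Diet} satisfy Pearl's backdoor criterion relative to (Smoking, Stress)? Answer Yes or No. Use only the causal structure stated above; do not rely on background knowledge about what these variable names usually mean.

Backdoor paths from Smoking to Stress (paths whose first edge points into Smoking):
  P1: Smoking <- Diet -> Stress
Condition 1 (no descendant of Smoking in the set): holds — descendants of Smoking are {Stress}; none are in {Diet}.
Condition 2 (every backdoor path blocked by {Diet}):
  P1: blocked at fork node Diet ∈ conditioning set.
{Diet} satisfies the backdoor criterion.

Yes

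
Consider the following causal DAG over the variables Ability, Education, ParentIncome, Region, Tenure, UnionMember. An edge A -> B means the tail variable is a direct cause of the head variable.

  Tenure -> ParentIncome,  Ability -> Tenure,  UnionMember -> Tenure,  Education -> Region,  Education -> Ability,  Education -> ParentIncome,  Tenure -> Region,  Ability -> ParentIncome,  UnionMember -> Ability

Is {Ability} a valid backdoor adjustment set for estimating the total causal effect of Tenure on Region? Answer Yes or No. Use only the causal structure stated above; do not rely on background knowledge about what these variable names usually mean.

No

Backdoor paths from Tenure to Region (paths whose first edge points into Tenure):
  P1: Tenure <- UnionMember -> Ability <- Education -> Region
  P2: Tenure <- UnionMember -> Ability -> ParentIncome <- Education -> Region
  P3: Tenure <- Ability <- Education -> Region
  P4: Tenure <- Ability -> ParentIncome <- Education -> Region
Condition 1 (no descendant of Tenure in the set): holds — descendants of Tenure are {ParentIncome, Region}; none are in {Ability}.
Condition 2 (every backdoor path blocked by {Ability}):
  P1: open — collider(s) Ability are conditioned on (or have a conditioned descendant) and no non-collider on the path is in the set.
  P2: blocked at chain node Ability ∈ conditioning set.
  P3: blocked at chain node Ability ∈ conditioning set.
  P4: blocked at fork node Ability ∈ conditioning set.
{Ability} does not satisfy the backdoor criterion.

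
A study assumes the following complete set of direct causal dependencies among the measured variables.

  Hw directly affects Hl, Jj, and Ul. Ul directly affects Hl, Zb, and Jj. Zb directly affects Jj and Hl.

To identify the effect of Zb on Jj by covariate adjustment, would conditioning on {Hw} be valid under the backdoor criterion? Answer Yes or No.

Backdoor paths from Zb to Jj (paths whose first edge points into Zb):
  P1: Zb <- Ul <- Hw -> Jj
  P2: Zb <- Ul -> Hl <- Hw -> Jj
  P3: Zb <- Ul -> Jj
Condition 1 (no descendant of Zb in the set): holds — descendants of Zb are {Hl, Jj}; none are in {Hw}.
Condition 2 (every backdoor path blocked by {Hw}):
  P1: blocked at fork node Hw ∈ conditioning set.
  P2: blocked at collider Hl (neither it nor any descendant is in the conditioning set).
  P3: open — no interior node is in the conditioning set.
{Hw} does not satisfy the backdoor criterion.

No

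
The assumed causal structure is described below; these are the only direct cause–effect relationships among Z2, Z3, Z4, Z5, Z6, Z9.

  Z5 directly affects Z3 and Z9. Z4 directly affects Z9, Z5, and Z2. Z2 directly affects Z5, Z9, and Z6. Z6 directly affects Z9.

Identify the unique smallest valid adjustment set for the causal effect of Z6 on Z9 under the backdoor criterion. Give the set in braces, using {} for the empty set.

{Z2}

Variables eligible for adjustment (non-descendants of Z6, excluding Z6 and Z9): {Z2, Z3, Z4, Z5}.
Backdoor paths from Z6 to Z9:
  P1: Z6 <- Z2 <- Z4 -> Z5 -> Z9
  P2: Z6 <- Z2 <- Z4 -> Z9
  P3: Z6 <- Z2 -> Z5 <- Z4 -> Z9
  P4: Z6 <- Z2 -> Z5 -> Z9
  P5: Z6 <- Z2 -> Z9
The empty set is not sufficient: P1 (Z6 <- Z2 <- Z4 -> Z5 -> Z9) has no collider blocking it and no conditioned non-collider, so it is open.
Try {Z2}:
  P1: blocked at chain node Z2 ∈ conditioning set.
  P2: blocked at chain node Z2 ∈ conditioning set.
  P3: blocked at fork node Z2 ∈ conditioning set.
  P4: blocked at fork node Z2 ∈ conditioning set.
  P5: blocked at fork node Z2 ∈ conditioning set.
{Z2} contains no descendant of Z6 and blocks every backdoor path.
No other singleton works — e.g. {Z4} leaves P4 open — so {Z2} is the unique smallest valid adjustment set.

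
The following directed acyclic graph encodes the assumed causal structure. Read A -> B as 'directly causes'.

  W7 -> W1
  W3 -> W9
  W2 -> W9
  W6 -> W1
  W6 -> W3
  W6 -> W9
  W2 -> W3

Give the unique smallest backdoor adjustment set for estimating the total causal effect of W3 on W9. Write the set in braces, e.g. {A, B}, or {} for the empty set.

{W2, W6}

Variables eligible for adjustment (non-descendants of W3, excluding W3 and W9): {W1, W2, W6, W7}.
Backdoor paths from W3 to W9:
  P1: W3 <- W2 -> W9
  P2: W3 <- W6 -> W9
The empty set is not sufficient: P1 (W3 <- W2 -> W9) has no collider blocking it and no conditioned non-collider, so it is open.
Try {W2, W6}:
  P1: blocked at fork node W2 ∈ conditioning set.
  P2: blocked at fork node W6 ∈ conditioning set.
{W2, W6} contains no descendant of W3 and blocks every backdoor path.
Every element of {W2, W6} is needed (dropping W2 leaves P1 open; dropping W6 leaves P2 open), so no proper subset is valid.
Among all size-2 subsets of the eligible variables, only {W2, W6} blocks every backdoor path, so it is the unique smallest valid adjustment set.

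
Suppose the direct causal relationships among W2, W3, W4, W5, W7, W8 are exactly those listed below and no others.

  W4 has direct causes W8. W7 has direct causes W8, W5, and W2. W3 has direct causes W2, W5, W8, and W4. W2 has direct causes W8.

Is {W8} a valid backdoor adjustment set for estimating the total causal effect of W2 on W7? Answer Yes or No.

Backdoor paths from W2 to W7 (paths whose first edge points into W2):
  P1: W2 <- W8 -> W4 -> W3 <- W5 -> W7
  P2: W2 <- W8 -> W7
  P3: W2 <- W8 -> W3 <- W5 -> W7
Condition 1 (no descendant of W2 in the set): holds — descendants of W2 are {W3, W7}; none are in {W8}.
Condition 2 (every backdoor path blocked by {W8}):
  P1: blocked at fork node W8 ∈ conditioning set.
  P2: blocked at fork node W8 ∈ conditioning set.
  P3: blocked at fork node W8 ∈ conditioning set.
{W8} satisfies the backdoor criterion.

Yes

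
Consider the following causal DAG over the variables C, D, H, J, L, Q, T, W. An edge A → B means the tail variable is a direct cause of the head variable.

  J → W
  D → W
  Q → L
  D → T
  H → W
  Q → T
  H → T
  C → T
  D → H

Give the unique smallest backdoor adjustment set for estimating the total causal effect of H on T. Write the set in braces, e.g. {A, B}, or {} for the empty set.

Variables eligible for adjustment (non-descendants of H, excluding H and T): {C, D, J, L, Q}.
Backdoor paths from H to T:
  P1: H <- D -> T
The empty set is not sufficient: P1 (H <- D -> T) has no collider blocking it and no conditioned non-collider, so it is open.
Try {D}:
  P1: blocked at fork node D ∈ conditioning set.
{D} contains no descendant of H and blocks every backdoor path.
No other singleton works — e.g. {Q} leaves P1 open — so {D} is the unique smallest valid adjustment set.

{D}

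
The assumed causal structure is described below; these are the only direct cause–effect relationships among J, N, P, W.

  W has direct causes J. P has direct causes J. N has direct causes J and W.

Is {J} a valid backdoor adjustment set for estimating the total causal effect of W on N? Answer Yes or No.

Yes

Backdoor paths from W to N (paths whose first edge points into W):
  P1: W <- J -> N
Condition 1 (no descendant of W in the set): holds — descendants of W are {N}; none are in {J}.
Condition 2 (every backdoor path blocked by {J}):
  P1: blocked at fork node J ∈ conditioning set.
{J} satisfies the backdoor criterion.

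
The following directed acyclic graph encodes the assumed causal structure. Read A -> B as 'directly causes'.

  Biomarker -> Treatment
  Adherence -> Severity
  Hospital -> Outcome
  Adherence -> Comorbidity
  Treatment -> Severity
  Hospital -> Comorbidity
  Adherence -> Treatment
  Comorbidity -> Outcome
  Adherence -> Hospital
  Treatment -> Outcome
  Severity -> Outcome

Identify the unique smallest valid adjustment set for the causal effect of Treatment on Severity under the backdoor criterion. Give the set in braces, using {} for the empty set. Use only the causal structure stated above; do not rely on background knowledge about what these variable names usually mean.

{Adherence}

Variables eligible for adjustment (non-descendants of Treatment, excluding Treatment and Severity): {Adherence, Biomarker, Comorbidity, Hospital}.
Backdoor paths from Treatment to Severity:
  P1: Treatment <- Adherence -> Hospital -> Comorbidity -> Outcome <- Severity
  P2: Treatment <- Adherence -> Hospital -> Outcome <- Severity
  P3: Treatment <- Adherence -> Comorbidity <- Hospital -> Outcome <- Severity
  P4: Treatment <- Adherence -> Comorbidity -> Outcome <- Severity
  P5: Treatment <- Adherence -> Severity
The empty set is not sufficient: P5 (Treatment <- Adherence -> Severity) has no collider blocking it and no conditioned non-collider, so it is open.
Try {Adherence}:
  P1: blocked at fork node Adherence ∈ conditioning set.
  P2: blocked at fork node Adherence ∈ conditioning set.
  P3: blocked at fork node Adherence ∈ conditioning set.
  P4: blocked at fork node Adherence ∈ conditioning set.
  P5: blocked at fork node Adherence ∈ conditioning set.
{Adherence} contains no descendant of Treatment and blocks every backdoor path.
No other singleton works — e.g. {Biomarker} leaves P5 open — so {Adherence} is the unique smallest valid adjustment set.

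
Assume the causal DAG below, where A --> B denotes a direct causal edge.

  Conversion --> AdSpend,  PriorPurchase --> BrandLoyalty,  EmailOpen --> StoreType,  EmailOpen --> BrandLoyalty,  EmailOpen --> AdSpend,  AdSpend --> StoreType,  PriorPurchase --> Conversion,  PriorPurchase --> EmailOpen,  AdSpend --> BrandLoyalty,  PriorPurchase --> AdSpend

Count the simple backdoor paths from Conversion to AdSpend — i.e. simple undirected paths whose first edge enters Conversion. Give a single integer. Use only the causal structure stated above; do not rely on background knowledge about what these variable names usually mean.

7

A backdoor path from Conversion to AdSpend is any simple undirected path whose first edge points into Conversion (i.e. leaves Conversion via a parent).
Parents of Conversion: {PriorPurchase}.
Enumerating:
  P1: Conversion <- PriorPurchase -> EmailOpen -> AdSpend
  P2: Conversion <- PriorPurchase -> EmailOpen -> StoreType <- AdSpend
  P3: Conversion <- PriorPurchase -> EmailOpen -> BrandLoyalty <- AdSpend
  P4: Conversion <- PriorPurchase -> AdSpend
  P5: Conversion <- PriorPurchase -> BrandLoyalty <- EmailOpen -> AdSpend
  P6: Conversion <- PriorPurchase -> BrandLoyalty <- EmailOpen -> StoreType <- AdSpend
  P7: Conversion <- PriorPurchase -> BrandLoyalty <- AdSpend
That exhausts the simple backdoor paths. Count: 7.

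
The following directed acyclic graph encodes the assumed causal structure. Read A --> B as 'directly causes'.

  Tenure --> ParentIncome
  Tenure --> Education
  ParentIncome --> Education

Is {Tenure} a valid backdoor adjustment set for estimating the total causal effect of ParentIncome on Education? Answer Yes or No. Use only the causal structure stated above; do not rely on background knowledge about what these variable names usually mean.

Yes

Backdoor paths from ParentIncome to Education (paths whose first edge points into ParentIncome):
  P1: ParentIncome <- Tenure -> Education
Condition 1 (no descendant of ParentIncome in the set): holds — descendants of ParentIncome are {Education}; none are in {Tenure}.
Condition 2 (every backdoor path blocked by {Tenure}):
  P1: blocked at fork node Tenure ∈ conditioning set.
{Tenure} satisfies the backdoor criterion.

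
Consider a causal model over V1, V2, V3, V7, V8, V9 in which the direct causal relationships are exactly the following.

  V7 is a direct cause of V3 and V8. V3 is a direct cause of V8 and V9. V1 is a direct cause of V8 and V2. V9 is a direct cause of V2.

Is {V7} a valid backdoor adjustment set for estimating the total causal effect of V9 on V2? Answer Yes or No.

Yes

Backdoor paths from V9 to V2 (paths whose first edge points into V9):
  P1: V9 <- V3 <- V7 -> V8 <- V1 -> V2
  P2: V9 <- V3 -> V8 <- V1 -> V2
Condition 1 (no descendant of V9 in the set): holds — descendants of V9 are {V2}; none are in {V7}.
Condition 2 (every backdoor path blocked by {V7}):
  P1: blocked at fork node V7 ∈ conditioning set.
  P2: blocked at collider V8 (neither it nor any descendant is in the conditioning set).
{V7} satisfies the backdoor criterion.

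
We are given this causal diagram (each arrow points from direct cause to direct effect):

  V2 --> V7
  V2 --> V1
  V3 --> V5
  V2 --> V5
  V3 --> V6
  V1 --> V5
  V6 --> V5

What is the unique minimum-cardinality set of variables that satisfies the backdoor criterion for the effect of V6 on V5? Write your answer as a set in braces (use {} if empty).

{V3}

Variables eligible for adjustment (non-descendants of V6, excluding V6 and V5): {V1, V2, V3, V7}.
Backdoor paths from V6 to V5:
  P1: V6 <- V3 -> V5
The empty set is not sufficient: P1 (V6 <- V3 -> V5) has no collider blocking it and no conditioned non-collider, so it is open.
Try {V3}:
  P1: blocked at fork node V3 ∈ conditioning set.
{V3} contains no descendant of V6 and blocks every backdoor path.
No other singleton works — e.g. {V2} leaves P1 open — so {V3} is the unique smallest valid adjustment set.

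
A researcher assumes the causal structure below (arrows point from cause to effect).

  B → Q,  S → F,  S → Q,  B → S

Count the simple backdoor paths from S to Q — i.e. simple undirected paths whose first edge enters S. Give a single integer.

A backdoor path from S to Q is any simple undirected path whose first edge points into S (i.e. leaves S via a parent).
Parents of S: {B}.
Enumerating:
  P1: S <- B -> Q
That exhausts the simple backdoor paths. Count: 1.

1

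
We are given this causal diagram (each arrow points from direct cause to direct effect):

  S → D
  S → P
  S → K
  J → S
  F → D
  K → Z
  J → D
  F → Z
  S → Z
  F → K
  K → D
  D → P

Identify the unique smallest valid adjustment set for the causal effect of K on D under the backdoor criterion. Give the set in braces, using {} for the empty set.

Variables eligible for adjustment (non-descendants of K, excluding K and D): {F, J, S}.
Backdoor paths from K to D:
  P1: K <- S <- J -> D
  P2: K <- S -> D
  P3: K <- S -> P <- D
  P4: K <- S -> Z <- F -> D
  P5: K <- F -> D
  P6: K <- F -> Z <- S <- J -> D
  P7: K <- F -> Z <- S -> D
  P8: K <- F -> Z <- S -> P <- D
The empty set is not sufficient: P1 (K <- S <- J -> D) has no collider blocking it and no conditioned non-collider, so it is open.
Try {F, S}:
  P1: blocked at chain node S ∈ conditioning set.
  P2: blocked at fork node S ∈ conditioning set.
  P3: blocked at fork node S ∈ conditioning set.
  P4: blocked at fork node S ∈ conditioning set.
  P5: blocked at fork node F ∈ conditioning set.
  P6: blocked at fork node F ∈ conditioning set.
  P7: blocked at fork node F ∈ conditioning set.
  P8: blocked at fork node F ∈ conditioning set.
{F, S} contains no descendant of K and blocks every backdoor path.
Every element of {F, S} is needed (dropping F leaves P5 open; dropping S leaves P1 open), so no proper subset is valid.
Among all size-2 subsets of the eligible variables, only {F, S} blocks every backdoor path, so it is the unique smallest valid adjustment set.

{F, S}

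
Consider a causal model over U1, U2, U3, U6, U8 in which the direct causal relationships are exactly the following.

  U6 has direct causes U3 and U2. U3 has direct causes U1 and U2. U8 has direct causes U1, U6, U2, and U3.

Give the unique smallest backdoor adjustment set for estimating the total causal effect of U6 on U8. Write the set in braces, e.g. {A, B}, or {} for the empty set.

Variables eligible for adjustment (non-descendants of U6, excluding U6 and U8): {U1, U2, U3}.
Backdoor paths from U6 to U8:
  P1: U6 <- U2 -> U3 <- U1 -> U8
  P2: U6 <- U2 -> U3 -> U8
  P3: U6 <- U2 -> U8
  P4: U6 <- U3 <- U1 -> U8
  P5: U6 <- U3 <- U2 -> U8
  P6: U6 <- U3 -> U8
The empty set is not sufficient: P2 (U6 <- U2 -> U3 -> U8) has no collider blocking it and no conditioned non-collider, so it is open.
Try {U2, U3}:
  P1: blocked at fork node U2 ∈ conditioning set.
  P2: blocked at fork node U2 ∈ conditioning set.
  P3: blocked at fork node U2 ∈ conditioning set.
  P4: blocked at chain node U3 ∈ conditioning set.
  P5: blocked at chain node U3 ∈ conditioning set.
  P6: blocked at fork node U3 ∈ conditioning set.
{U2, U3} contains no descendant of U6 and blocks every backdoor path.
Every element of {U2, U3} is needed (dropping U2 leaves P1 open; dropping U3 leaves P4 open), so no proper subset is valid.
Among all size-2 subsets of the eligible variables, only {U2, U3} blocks every backdoor path, so it is the unique smallest valid adjustment set.

{U2, U3}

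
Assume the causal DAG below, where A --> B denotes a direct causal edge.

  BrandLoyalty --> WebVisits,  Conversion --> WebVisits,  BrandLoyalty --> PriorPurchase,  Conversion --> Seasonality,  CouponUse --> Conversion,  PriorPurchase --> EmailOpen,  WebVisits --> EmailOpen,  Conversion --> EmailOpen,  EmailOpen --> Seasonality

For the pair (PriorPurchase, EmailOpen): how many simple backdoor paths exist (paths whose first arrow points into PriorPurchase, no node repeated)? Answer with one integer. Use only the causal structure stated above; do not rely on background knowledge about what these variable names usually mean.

3

A backdoor path from PriorPurchase to EmailOpen is any simple undirected path whose first edge points into PriorPurchase (i.e. leaves PriorPurchase via a parent).
Parents of PriorPurchase: {BrandLoyalty}.
Enumerating:
  P1: PriorPurchase <- BrandLoyalty -> WebVisits <- Conversion -> EmailOpen
  P2: PriorPurchase <- BrandLoyalty -> WebVisits <- Conversion -> Seasonality <- EmailOpen
  P3: PriorPurchase <- BrandLoyalty -> WebVisits -> EmailOpen
That exhausts the simple backdoor paths. Count: 3.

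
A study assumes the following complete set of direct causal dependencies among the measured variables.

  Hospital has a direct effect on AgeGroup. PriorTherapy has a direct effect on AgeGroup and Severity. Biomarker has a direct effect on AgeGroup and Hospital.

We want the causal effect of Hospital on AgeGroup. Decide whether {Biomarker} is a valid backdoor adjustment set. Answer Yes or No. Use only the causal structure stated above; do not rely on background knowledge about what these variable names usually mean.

Backdoor paths from Hospital to AgeGroup (paths whose first edge points into Hospital):
  P1: Hospital <- Biomarker -> AgeGroup
Condition 1 (no descendant of Hospital in the set): holds — descendants of Hospital are {AgeGroup}; none are in {Biomarker}.
Condition 2 (every backdoor path blocked by {Biomarker}):
  P1: blocked at fork node Biomarker ∈ conditioning set.
{Biomarker} satisfies the backdoor criterion.

Yes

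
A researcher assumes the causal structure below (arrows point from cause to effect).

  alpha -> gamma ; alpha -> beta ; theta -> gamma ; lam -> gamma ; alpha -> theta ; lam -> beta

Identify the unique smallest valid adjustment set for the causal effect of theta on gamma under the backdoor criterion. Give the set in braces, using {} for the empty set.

Variables eligible for adjustment (non-descendants of theta, excluding theta and gamma): {alpha, beta, lam}.
Backdoor paths from theta to gamma:
  P1: theta <- alpha -> gamma
  P2: theta <- alpha -> beta <- lam -> gamma
The empty set is not sufficient: P1 (theta <- alpha -> gamma) has no collider blocking it and no conditioned non-collider, so it is open.
Try {alpha}:
  P1: blocked at fork node alpha ∈ conditioning set.
  P2: blocked at fork node alpha ∈ conditioning set.
{alpha} contains no descendant of theta and blocks every backdoor path.
No other singleton works — e.g. {lam} leaves P1 open — so {alpha} is the unique smallest valid adjustment set.

{alpha}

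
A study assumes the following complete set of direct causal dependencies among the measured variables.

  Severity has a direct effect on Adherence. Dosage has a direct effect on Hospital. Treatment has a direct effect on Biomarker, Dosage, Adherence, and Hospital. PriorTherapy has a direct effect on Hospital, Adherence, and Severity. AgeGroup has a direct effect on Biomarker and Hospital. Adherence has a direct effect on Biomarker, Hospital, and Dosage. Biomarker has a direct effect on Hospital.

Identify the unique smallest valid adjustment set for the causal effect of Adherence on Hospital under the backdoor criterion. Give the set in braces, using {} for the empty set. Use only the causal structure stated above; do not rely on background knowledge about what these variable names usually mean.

Variables eligible for adjustment (non-descendants of Adherence, excluding Adherence and Hospital): {AgeGroup, PriorTherapy, Severity, Treatment}.
Backdoor paths from Adherence to Hospital:
  P1: Adherence <- PriorTherapy -> Hospital
  P2: Adherence <- Treatment -> Biomarker <- AgeGroup -> Hospital
  P3: Adherence <- Treatment -> Biomarker -> Hospital
  P4: Adherence <- Treatment -> Dosage -> Hospital
  P5: Adherence <- Treatment -> Hospital
  P6: Adherence <- Severity <- PriorTherapy -> Hospital
The empty set is not sufficient: P1 (Adherence <- PriorTherapy -> Hospital) has no collider blocking it and no conditioned non-collider, so it is open.
Try {PriorTherapy, Treatment}:
  P1: blocked at fork node PriorTherapy ∈ conditioning set.
  P2: blocked at fork node Treatment ∈ conditioning set.
  P3: blocked at fork node Treatment ∈ conditioning set.
  P4: blocked at fork node Treatment ∈ conditioning set.
  P5: blocked at fork node Treatment ∈ conditioning set.
  P6: blocked at fork node PriorTherapy ∈ conditioning set.
{PriorTherapy, Treatment} contains no descendant of Adherence and blocks every backdoor path.
Every element of {PriorTherapy, Treatment} is needed (dropping PriorTherapy leaves P1 open; dropping Treatment leaves P3 open), so no proper subset is valid.
Among all size-2 subsets of the eligible variables, only {PriorTherapy, Treatment} blocks every backdoor path, so it is the unique smallest valid adjustment set.

{PriorTherapy, Treatment}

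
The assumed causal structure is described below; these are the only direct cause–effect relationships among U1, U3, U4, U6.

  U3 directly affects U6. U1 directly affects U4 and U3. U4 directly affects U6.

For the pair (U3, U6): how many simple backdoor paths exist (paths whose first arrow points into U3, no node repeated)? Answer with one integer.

A backdoor path from U3 to U6 is any simple undirected path whose first edge points into U3 (i.e. leaves U3 via a parent).
Parents of U3: {U1}.
Enumerating:
  P1: U3 <- U1 -> U4 -> U6
That exhausts the simple backdoor paths. Count: 1.

1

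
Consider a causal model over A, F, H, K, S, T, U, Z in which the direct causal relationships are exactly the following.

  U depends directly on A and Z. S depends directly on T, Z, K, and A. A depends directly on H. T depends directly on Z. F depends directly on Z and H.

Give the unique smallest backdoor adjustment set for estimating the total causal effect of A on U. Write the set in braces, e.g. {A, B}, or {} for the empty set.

Variables eligible for adjustment (non-descendants of A, excluding A and U): {F, H, K, T, Z}.
Backdoor paths from A to U:
  P1: A <- H -> F <- Z -> U
Each backdoor path contains an unconditioned collider, so every path is already blocked with the empty conditioning set:
  P1: blocked at collider F (neither it nor any descendant is in the conditioning set).
The empty set is therefore the unique smallest valid set.

{}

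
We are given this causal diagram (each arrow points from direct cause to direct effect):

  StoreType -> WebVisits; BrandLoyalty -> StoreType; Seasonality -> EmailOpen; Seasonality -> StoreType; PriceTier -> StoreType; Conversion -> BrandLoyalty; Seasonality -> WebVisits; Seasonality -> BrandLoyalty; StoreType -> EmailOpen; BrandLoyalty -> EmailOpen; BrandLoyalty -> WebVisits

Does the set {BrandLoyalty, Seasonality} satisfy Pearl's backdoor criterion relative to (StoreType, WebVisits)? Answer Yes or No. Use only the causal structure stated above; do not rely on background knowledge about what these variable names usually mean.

Yes

Backdoor paths from StoreType to WebVisits (paths whose first edge points into StoreType):
  P1: StoreType <- Seasonality -> BrandLoyalty -> WebVisits
  P2: StoreType <- Seasonality -> EmailOpen <- BrandLoyalty -> WebVisits
  P3: StoreType <- Seasonality -> WebVisits
  P4: StoreType <- BrandLoyalty <- Seasonality -> WebVisits
  P5: StoreType <- BrandLoyalty -> EmailOpen <- Seasonality -> WebVisits
  P6: StoreType <- BrandLoyalty -> WebVisits
Condition 1 (no descendant of StoreType in the set): holds — descendants of StoreType are {EmailOpen, WebVisits}; none are in {BrandLoyalty, Seasonality}.
Condition 2 (every backdoor path blocked by {BrandLoyalty, Seasonality}):
  P1: blocked at fork node Seasonality ∈ conditioning set.
  P2: blocked at fork node Seasonality ∈ conditioning set.
  P3: blocked at fork node Seasonality ∈ conditioning set.
  P4: blocked at chain node BrandLoyalty ∈ conditioning set.
  P5: blocked at fork node BrandLoyalty ∈ conditioning set.
  P6: blocked at fork node BrandLoyalty ∈ conditioning set.
{BrandLoyalty, Seasonality} satisfies the backdoor criterion.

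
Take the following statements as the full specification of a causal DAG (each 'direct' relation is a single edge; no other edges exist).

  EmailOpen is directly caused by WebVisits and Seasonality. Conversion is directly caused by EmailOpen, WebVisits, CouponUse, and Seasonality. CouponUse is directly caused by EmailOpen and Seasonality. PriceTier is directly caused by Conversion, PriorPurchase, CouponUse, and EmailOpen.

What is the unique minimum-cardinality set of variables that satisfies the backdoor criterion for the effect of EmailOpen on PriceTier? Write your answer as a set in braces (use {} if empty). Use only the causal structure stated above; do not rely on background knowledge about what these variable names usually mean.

Variables eligible for adjustment (non-descendants of EmailOpen, excluding EmailOpen and PriceTier): {PriorPurchase, Seasonality, WebVisits}.
Backdoor paths from EmailOpen to PriceTier:
  P1: EmailOpen <- WebVisits -> Conversion <- Seasonality -> CouponUse -> PriceTier
  P2: EmailOpen <- WebVisits -> Conversion <- CouponUse -> PriceTier
  P3: EmailOpen <- WebVisits -> Conversion -> PriceTier
  P4: EmailOpen <- Seasonality -> CouponUse -> Conversion -> PriceTier
  P5: EmailOpen <- Seasonality -> CouponUse -> PriceTier
  P6: EmailOpen <- Seasonality -> Conversion <- CouponUse -> PriceTier
  P7: EmailOpen <- Seasonality -> Conversion -> PriceTier
The empty set is not sufficient: P3 (EmailOpen <- WebVisits -> Conversion -> PriceTier) has no collider blocking it and no conditioned non-collider, so it is open.
Try {Seasonality, WebVisits}:
  P1: blocked at fork node WebVisits ∈ conditioning set.
  P2: blocked at fork node WebVisits ∈ conditioning set.
  P3: blocked at fork node WebVisits ∈ conditioning set.
  P4: blocked at fork node Seasonality ∈ conditioning set.
  P5: blocked at fork node Seasonality ∈ conditioning set.
  P6: blocked at fork node Seasonality ∈ conditioning set.
  P7: blocked at fork node Seasonality ∈ conditioning set.
{Seasonality, WebVisits} contains no descendant of EmailOpen and blocks every backdoor path.
Every element of {Seasonality, WebVisits} is needed (dropping Seasonality leaves P4 open; dropping WebVisits leaves P3 open), so no proper subset is valid.
Among all size-2 subsets of the eligible variables, only {Seasonality, WebVisits} blocks every backdoor path, so it is the unique smallest valid adjustment set.

{Seasonality, WebVisits}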